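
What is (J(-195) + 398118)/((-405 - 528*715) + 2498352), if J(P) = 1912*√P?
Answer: 132706/706809 + 1912*I*√195/2120427 ≈ 0.18775 + 0.012592*I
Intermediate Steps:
(J(-195) + 398118)/((-405 - 528*715) + 2498352) = (1912*√(-195) + 398118)/((-405 - 528*715) + 2498352) = (1912*(I*√195) + 398118)/((-405 - 377520) + 2498352) = (1912*I*√195 + 398118)/(-377925 + 2498352) = (398118 + 1912*I*√195)/2120427 = (398118 + 1912*I*√195)*(1/2120427) = 132706/706809 + 1912*I*√195/2120427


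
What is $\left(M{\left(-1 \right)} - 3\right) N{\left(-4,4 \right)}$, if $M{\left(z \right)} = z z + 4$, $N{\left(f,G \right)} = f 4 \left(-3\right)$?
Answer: $96$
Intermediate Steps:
$N{\left(f,G \right)} = - 12 f$ ($N{\left(f,G \right)} = 4 f \left(-3\right) = - 12 f$)
$M{\left(z \right)} = 4 + z^{2}$ ($M{\left(z \right)} = z^{2} + 4 = 4 + z^{2}$)
$\left(M{\left(-1 \right)} - 3\right) N{\left(-4,4 \right)} = \left(\left(4 + \left(-1\right)^{2}\right) - 3\right) \left(\left(-12\right) \left(-4\right)\right) = \left(\left(4 + 1\right) - 3\right) 48 = \left(5 - 3\right) 48 = 2 \cdot 48 = 96$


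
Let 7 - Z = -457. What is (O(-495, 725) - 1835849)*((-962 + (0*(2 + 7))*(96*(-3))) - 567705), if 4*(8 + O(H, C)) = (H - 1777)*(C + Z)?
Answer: 1428041688403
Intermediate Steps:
Z = 464 (Z = 7 - 1*(-457) = 7 + 457 = 464)
O(H, C) = -8 + (-1777 + H)*(464 + C)/4 (O(H, C) = -8 + ((H - 1777)*(C + 464))/4 = -8 + ((-1777 + H)*(464 + C))/4 = -8 + (-1777 + H)*(464 + C)/4)
(O(-495, 725) - 1835849)*((-962 + (0*(2 + 7))*(96*(-3))) - 567705) = ((-206140 + 116*(-495) - 1777/4*725 + (¼)*725*(-495)) - 1835849)*((-962 + (0*(2 + 7))*(96*(-3))) - 567705) = ((-206140 - 57420 - 1288325/4 - 358875/4) - 1835849)*((-962 + (0*9)*(-288)) - 567705) = (-675360 - 1835849)*((-962 + 0*(-288)) - 567705) = -2511209*((-962 + 0) - 567705) = -2511209*(-962 - 567705) = -2511209*(-568667) = 1428041688403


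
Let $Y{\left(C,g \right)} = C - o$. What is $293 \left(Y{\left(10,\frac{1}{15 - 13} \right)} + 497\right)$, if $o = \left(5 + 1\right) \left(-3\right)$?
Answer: $153825$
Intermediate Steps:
$o = -18$ ($o = 6 \left(-3\right) = -18$)
$Y{\left(C,g \right)} = 18 + C$ ($Y{\left(C,g \right)} = C - -18 = C + 18 = 18 + C$)
$293 \left(Y{\left(10,\frac{1}{15 - 13} \right)} + 497\right) = 293 \left(\left(18 + 10\right) + 497\right) = 293 \left(28 + 497\right) = 293 \cdot 525 = 153825$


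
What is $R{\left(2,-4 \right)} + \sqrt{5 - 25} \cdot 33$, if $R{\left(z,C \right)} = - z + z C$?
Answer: $-10 + 66 i \sqrt{5} \approx -10.0 + 147.58 i$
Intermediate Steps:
$R{\left(z,C \right)} = - z + C z$
$R{\left(2,-4 \right)} + \sqrt{5 - 25} \cdot 33 = 2 \left(-1 - 4\right) + \sqrt{5 - 25} \cdot 33 = 2 \left(-5\right) + \sqrt{-20} \cdot 33 = -10 + 2 i \sqrt{5} \cdot 33 = -10 + 66 i \sqrt{5}$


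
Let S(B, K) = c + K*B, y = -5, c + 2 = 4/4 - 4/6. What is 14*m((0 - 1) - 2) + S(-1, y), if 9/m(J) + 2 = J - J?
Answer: -179/3 ≈ -59.667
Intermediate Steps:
c = -5/3 (c = -2 + (4/4 - 4/6) = -2 + (4*(¼) - 4*⅙) = -2 + (1 - ⅔) = -2 + ⅓ = -5/3 ≈ -1.6667)
S(B, K) = -5/3 + B*K (S(B, K) = -5/3 + K*B = -5/3 + B*K)
m(J) = -9/2 (m(J) = 9/(-2 + (J - J)) = 9/(-2 + 0) = 9/(-2) = 9*(-½) = -9/2)
14*m((0 - 1) - 2) + S(-1, y) = 14*(-9/2) + (-5/3 - 1*(-5)) = -63 + (-5/3 + 5) = -63 + 10/3 = -179/3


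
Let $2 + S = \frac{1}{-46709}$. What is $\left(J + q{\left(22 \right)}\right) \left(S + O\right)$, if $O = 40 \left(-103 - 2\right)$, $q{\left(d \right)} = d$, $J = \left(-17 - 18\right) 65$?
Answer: $\frac{442199056407}{46709} \approx 9.4671 \cdot 10^{6}$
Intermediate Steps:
$J = -2275$ ($J = \left(-35\right) 65 = -2275$)
$S = - \frac{93419}{46709}$ ($S = -2 + \frac{1}{-46709} = -2 - \frac{1}{46709} = - \frac{93419}{46709} \approx -2.0$)
$O = -4200$ ($O = 40 \left(-105\right) = -4200$)
$\left(J + q{\left(22 \right)}\right) \left(S + O\right) = \left(-2275 + 22\right) \left(- \frac{93419}{46709} - 4200\right) = \left(-2253\right) \left(- \frac{196271219}{46709}\right) = \frac{442199056407}{46709}$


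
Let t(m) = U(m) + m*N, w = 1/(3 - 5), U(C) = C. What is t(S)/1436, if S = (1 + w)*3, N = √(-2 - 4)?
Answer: 3/2872 + 3*I*√6/2872 ≈ 0.0010446 + 0.0025587*I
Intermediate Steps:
N = I*√6 (N = √(-6) = I*√6 ≈ 2.4495*I)
w = -½ (w = 1/(-2) = -½ ≈ -0.50000)
S = 3/2 (S = (1 - ½)*3 = (½)*3 = 3/2 ≈ 1.5000)
t(m) = m + I*m*√6 (t(m) = m + m*(I*√6) = m + I*m*√6)
t(S)/1436 = (3*(1 + I*√6)/2)/1436 = (3/2 + 3*I*√6/2)*(1/1436) = 3/2872 + 3*I*√6/2872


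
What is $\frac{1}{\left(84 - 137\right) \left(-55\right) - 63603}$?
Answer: $- \frac{1}{60688} \approx -1.6478 \cdot 10^{-5}$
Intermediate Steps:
$\frac{1}{\left(84 - 137\right) \left(-55\right) - 63603} = \frac{1}{\left(-53\right) \left(-55\right) - 63603} = \frac{1}{2915 - 63603} = \frac{1}{-60688} = - \frac{1}{60688}$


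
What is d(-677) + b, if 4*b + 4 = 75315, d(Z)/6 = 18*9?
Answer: 79199/4 ≈ 19800.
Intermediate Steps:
d(Z) = 972 (d(Z) = 6*(18*9) = 6*162 = 972)
b = 75311/4 (b = -1 + (¼)*75315 = -1 + 75315/4 = 75311/4 ≈ 18828.)
d(-677) + b = 972 + 75311/4 = 79199/4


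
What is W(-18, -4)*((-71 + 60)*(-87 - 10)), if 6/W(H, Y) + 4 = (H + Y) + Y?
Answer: -1067/5 ≈ -213.40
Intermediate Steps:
W(H, Y) = 6/(-4 + H + 2*Y) (W(H, Y) = 6/(-4 + ((H + Y) + Y)) = 6/(-4 + (H + 2*Y)) = 6/(-4 + H + 2*Y))
W(-18, -4)*((-71 + 60)*(-87 - 10)) = (6/(-4 - 18 + 2*(-4)))*((-71 + 60)*(-87 - 10)) = (6/(-4 - 18 - 8))*(-11*(-97)) = (6/(-30))*1067 = (6*(-1/30))*1067 = -⅕*1067 = -1067/5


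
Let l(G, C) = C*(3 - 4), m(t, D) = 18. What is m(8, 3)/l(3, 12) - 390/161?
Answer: -1263/322 ≈ -3.9224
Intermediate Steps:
l(G, C) = -C (l(G, C) = C*(-1) = -C)
m(8, 3)/l(3, 12) - 390/161 = 18/((-1*12)) - 390/161 = 18/(-12) - 390*1/161 = 18*(-1/12) - 390/161 = -3/2 - 390/161 = -1263/322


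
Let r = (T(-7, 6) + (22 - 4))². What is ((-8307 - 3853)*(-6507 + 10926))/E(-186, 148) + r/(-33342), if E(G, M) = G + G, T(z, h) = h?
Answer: 24883798464/172267 ≈ 1.4445e+5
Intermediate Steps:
E(G, M) = 2*G
r = 576 (r = (6 + (22 - 4))² = (6 + 18)² = 24² = 576)
((-8307 - 3853)*(-6507 + 10926))/E(-186, 148) + r/(-33342) = ((-8307 - 3853)*(-6507 + 10926))/((2*(-186))) + 576/(-33342) = -12160*4419/(-372) + 576*(-1/33342) = -53735040*(-1/372) - 96/5557 = 4477920/31 - 96/5557 = 24883798464/172267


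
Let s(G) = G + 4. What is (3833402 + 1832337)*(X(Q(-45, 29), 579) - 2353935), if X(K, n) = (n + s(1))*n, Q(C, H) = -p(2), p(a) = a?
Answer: -11420991010461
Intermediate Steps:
s(G) = 4 + G
Q(C, H) = -2 (Q(C, H) = -1*2 = -2)
X(K, n) = n*(5 + n) (X(K, n) = (n + (4 + 1))*n = (n + 5)*n = (5 + n)*n = n*(5 + n))
(3833402 + 1832337)*(X(Q(-45, 29), 579) - 2353935) = (3833402 + 1832337)*(579*(5 + 579) - 2353935) = 5665739*(579*584 - 2353935) = 5665739*(338136 - 2353935) = 5665739*(-2015799) = -11420991010461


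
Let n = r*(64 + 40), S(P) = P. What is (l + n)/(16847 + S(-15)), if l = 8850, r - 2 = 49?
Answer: 7077/8416 ≈ 0.84090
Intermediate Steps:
r = 51 (r = 2 + 49 = 51)
n = 5304 (n = 51*(64 + 40) = 51*104 = 5304)
(l + n)/(16847 + S(-15)) = (8850 + 5304)/(16847 - 15) = 14154/16832 = 14154*(1/16832) = 7077/8416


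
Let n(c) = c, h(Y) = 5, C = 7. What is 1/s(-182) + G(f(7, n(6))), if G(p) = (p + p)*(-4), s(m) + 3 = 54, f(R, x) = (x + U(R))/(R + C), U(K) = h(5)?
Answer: -2237/357 ≈ -6.2661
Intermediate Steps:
U(K) = 5
f(R, x) = (5 + x)/(7 + R) (f(R, x) = (x + 5)/(R + 7) = (5 + x)/(7 + R))
s(m) = 51 (s(m) = -3 + 54 = 51)
G(p) = -8*p (G(p) = (2*p)*(-4) = -8*p)
1/s(-182) + G(f(7, n(6))) = 1/51 - 8*(5 + 6)/(7 + 7) = 1/51 - 8*11/14 = 1/51 - 44/7 = -2237/357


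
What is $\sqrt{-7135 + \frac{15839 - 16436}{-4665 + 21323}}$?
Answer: $\frac{i \sqrt{1979893702966}}{16658} \approx 84.469 i$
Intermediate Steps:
$\sqrt{-7135 + \frac{15839 - 16436}{-4665 + 21323}} = \sqrt{-7135 - \frac{597}{16658}} = \sqrt{- \frac{118855427}{16658}} = \frac{i \sqrt{1979893702966}}{16658}$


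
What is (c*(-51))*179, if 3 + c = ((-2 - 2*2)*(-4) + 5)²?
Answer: -7650102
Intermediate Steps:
c = 838 (c = -3 + ((-2 - 2*2)*(-4) + 5)² = -3 + ((-2 - 4)*(-4) + 5)² = -3 + (-6*(-4) + 5)² = -3 + (24 + 5)² = -3 + 29² = -3 + 841 = 838)
(c*(-51))*179 = (838*(-51))*179 = -42738*179 = -7650102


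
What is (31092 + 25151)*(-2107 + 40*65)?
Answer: 27727799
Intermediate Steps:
(31092 + 25151)*(-2107 + 40*65) = 56243*(-2107 + 2600) = 56243*493 = 27727799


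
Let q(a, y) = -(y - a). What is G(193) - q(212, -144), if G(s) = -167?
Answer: -523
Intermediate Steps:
q(a, y) = a - y
G(193) - q(212, -144) = -167 - (212 - 1*(-144)) = -167 - (212 + 144) = -167 - 1*356 = -167 - 356 = -523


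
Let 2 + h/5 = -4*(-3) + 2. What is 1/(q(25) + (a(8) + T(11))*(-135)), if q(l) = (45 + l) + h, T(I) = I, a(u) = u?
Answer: -1/2435 ≈ -0.00041068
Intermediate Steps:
h = 60 (h = -10 + 5*(-4*(-3) + 2) = -10 + 5*(12 + 2) = -10 + 5*14 = -10 + 70 = 60)
q(l) = 105 + l (q(l) = (45 + l) + 60 = 105 + l)
1/(q(25) + (a(8) + T(11))*(-135)) = 1/((105 + 25) + (8 + 11)*(-135)) = 1/(130 + 19*(-135)) = 1/(130 - 2565) = 1/(-2435) = -1/2435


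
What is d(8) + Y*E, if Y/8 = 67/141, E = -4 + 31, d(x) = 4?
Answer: 5012/47 ≈ 106.64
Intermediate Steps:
E = 27
Y = 536/141 (Y = 8*(67/141) = 536/141 ≈ 3.8014)
d(8) + Y*E = 4 + (536/141)*27 = 4 + 4824/47 = 5012/47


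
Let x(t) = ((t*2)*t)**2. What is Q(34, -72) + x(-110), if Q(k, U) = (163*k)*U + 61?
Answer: 585241037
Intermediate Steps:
x(t) = 4*t**4 (x(t) = ((2*t)*t)**2 = (2*t**2)**2 = 4*t**4)
Q(k, U) = 61 + 163*U*k (Q(k, U) = 163*U*k + 61 = 61 + 163*U*k)
Q(34, -72) + x(-110) = (61 + 163*(-72)*34) + 4*(-110)**4 = (61 - 399024) + 4*146410000 = -398963 + 585640000 = 585241037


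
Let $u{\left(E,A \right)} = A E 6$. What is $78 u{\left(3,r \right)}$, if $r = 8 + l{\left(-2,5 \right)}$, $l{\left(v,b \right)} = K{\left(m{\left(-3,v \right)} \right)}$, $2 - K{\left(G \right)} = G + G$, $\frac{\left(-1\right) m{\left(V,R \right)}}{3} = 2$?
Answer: $30888$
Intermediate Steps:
$m{\left(V,R \right)} = -6$ ($m{\left(V,R \right)} = \left(-3\right) 2 = -6$)
$K{\left(G \right)} = 2 - 2 G$ ($K{\left(G \right)} = 2 - \left(G + G\right) = 2 - 2 G$)
$l{\left(v,b \right)} = 14$ ($l{\left(v,b \right)} = 2 - -12 = 2 + 12 = 14$)
$r = 22$ ($r = 8 + 14 = 22$)
$u{\left(E,A \right)} = 6 A E$ ($u{\left(E,A \right)} = A 6 E = 6 A E$)
$78 u{\left(3,r \right)} = 78 \cdot 6 \cdot 22 \cdot 3 = 78 \cdot 396 = 30888$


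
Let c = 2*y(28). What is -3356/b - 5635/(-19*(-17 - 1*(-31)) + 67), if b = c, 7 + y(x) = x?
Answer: -215587/4179 ≈ -51.588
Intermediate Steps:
y(x) = -7 + x
c = 42 (c = 2*(-7 + 28) = 2*21 = 42)
b = 42
-3356/b - 5635/(-19*(-17 - 1*(-31)) + 67) = -3356/42 - 5635/(-19*(-17 - 1*(-31)) + 67) = -3356*1/42 - 5635/(-19*(-17 + 31) + 67) = -1678/21 - 5635/(-19*14 + 67) = -1678/21 - 5635/(-266 + 67) = -1678/21 - 5635/(-199) = -1678/21 - 5635*(-1/199) = -1678/21 + 5635/199 = -215587/4179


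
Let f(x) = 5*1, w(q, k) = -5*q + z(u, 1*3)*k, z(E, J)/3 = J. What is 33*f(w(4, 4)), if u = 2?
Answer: 165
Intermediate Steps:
z(E, J) = 3*J
w(q, k) = -5*q + 9*k (w(q, k) = -5*q + (3*(1*3))*k = -5*q + (3*3)*k = -5*q + 9*k)
f(x) = 5
33*f(w(4, 4)) = 33*5 = 165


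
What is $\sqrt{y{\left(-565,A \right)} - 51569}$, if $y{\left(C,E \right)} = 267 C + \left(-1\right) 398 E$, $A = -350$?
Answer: $2 i \sqrt{15781} \approx 251.24 i$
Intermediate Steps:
$y{\left(C,E \right)} = - 398 E + 267 C$ ($y{\left(C,E \right)} = 267 C - 398 E = - 398 E + 267 C$)
$\sqrt{y{\left(-565,A \right)} - 51569} = \sqrt{\left(\left(-398\right) \left(-350\right) + 267 \left(-565\right)\right) - 51569} = \sqrt{\left(139300 - 150855\right) - 51569} = \sqrt{-11555 - 51569} = \sqrt{-63124} = 2 i \sqrt{15781}$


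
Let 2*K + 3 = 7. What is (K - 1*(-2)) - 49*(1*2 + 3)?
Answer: -241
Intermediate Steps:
K = 2 (K = -3/2 + (1/2)*7 = -3/2 + 7/2 = 2)
(K - 1*(-2)) - 49*(1*2 + 3) = (2 - 1*(-2)) - 49*(1*2 + 3) = (2 + 2) - 49*(2 + 3) = 4 - 49*5 = 4 - 245 = -241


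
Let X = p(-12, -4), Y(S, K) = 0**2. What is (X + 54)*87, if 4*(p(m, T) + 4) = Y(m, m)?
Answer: 4350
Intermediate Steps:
Y(S, K) = 0
p(m, T) = -4 (p(m, T) = -4 + (1/4)*0 = -4 + 0 = -4)
X = -4
(X + 54)*87 = (-4 + 54)*87 = 50*87 = 4350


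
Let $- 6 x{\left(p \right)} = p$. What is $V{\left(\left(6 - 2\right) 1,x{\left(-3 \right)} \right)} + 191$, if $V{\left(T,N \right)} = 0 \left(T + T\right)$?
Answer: $191$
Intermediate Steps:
$x{\left(p \right)} = - \frac{p}{6}$
$V{\left(T,N \right)} = 0$ ($V{\left(T,N \right)} = 0 \cdot 2 T = 0$)
$V{\left(\left(6 - 2\right) 1,x{\left(-3 \right)} \right)} + 191 = 0 + 191 = 191$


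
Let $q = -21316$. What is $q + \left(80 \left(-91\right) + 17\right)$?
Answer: $-28579$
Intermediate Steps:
$q + \left(80 \left(-91\right) + 17\right) = -21316 + \left(80 \left(-91\right) + 17\right) = -21316 + \left(-7280 + 17\right) = -21316 - 7263 = -28579$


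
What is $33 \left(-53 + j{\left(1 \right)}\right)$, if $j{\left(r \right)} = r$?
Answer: $-1716$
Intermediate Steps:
$33 \left(-53 + j{\left(1 \right)}\right) = 33 \left(-53 + 1\right) = 33 \left(-52\right) = -1716$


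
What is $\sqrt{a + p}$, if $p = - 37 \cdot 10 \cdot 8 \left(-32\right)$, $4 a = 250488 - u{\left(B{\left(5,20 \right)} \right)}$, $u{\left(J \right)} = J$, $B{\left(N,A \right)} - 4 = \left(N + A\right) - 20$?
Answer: $\frac{\sqrt{629359}}{2} \approx 396.66$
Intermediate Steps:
$B{\left(N,A \right)} = -16 + A + N$ ($B{\left(N,A \right)} = 4 - \left(20 - A - N\right) = 4 + \left(-20 + A + N\right) = -16 + A + N$)
$a = \frac{250479}{4}$ ($a = \frac{250488 - \left(-16 + 20 + 5\right)}{4} = \frac{250488 - 9}{4} = \frac{1}{4} \cdot 250479 = \frac{250479}{4} \approx 62620.0$)
$p = 94720$ ($p = \left(-37\right) 80 \left(-32\right) = \left(-2960\right) \left(-32\right) = 94720$)
$\sqrt{a + p} = \sqrt{\frac{250479}{4} + 94720} = \sqrt{\frac{629359}{4}} = \frac{\sqrt{629359}}{2}$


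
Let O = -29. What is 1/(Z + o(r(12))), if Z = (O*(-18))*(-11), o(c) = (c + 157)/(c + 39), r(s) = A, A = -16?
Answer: -23/131925 ≈ -0.00017434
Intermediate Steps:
r(s) = -16
o(c) = (157 + c)/(39 + c)
Z = -5742 (Z = -29*(-18)*(-11) = 522*(-11) = -5742)
1/(Z + o(r(12))) = 1/(-5742 + (157 - 16)/(39 - 16)) = 1/(-5742 + 141/23) = 1/(-131925/23) = -23/131925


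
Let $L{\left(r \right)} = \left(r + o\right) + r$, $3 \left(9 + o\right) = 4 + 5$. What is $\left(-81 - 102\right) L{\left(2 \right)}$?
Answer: $366$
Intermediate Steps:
$o = -6$ ($o = -9 + \frac{4 + 5}{3} = -9 + \frac{1}{3} \cdot 9 = -9 + 3 = -6$)
$L{\left(r \right)} = -6 + 2 r$ ($L{\left(r \right)} = \left(r - 6\right) + r = \left(-6 + r\right) + r = -6 + 2 r$)
$\left(-81 - 102\right) L{\left(2 \right)} = \left(-81 - 102\right) \left(-6 + 2 \cdot 2\right) = - 183 \left(-6 + 4\right) = \left(-183\right) \left(-2\right) = 366$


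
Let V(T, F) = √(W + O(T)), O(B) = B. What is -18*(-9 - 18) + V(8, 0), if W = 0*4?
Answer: 486 + 2*√2 ≈ 488.83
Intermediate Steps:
W = 0
V(T, F) = √T (V(T, F) = √(0 + T) = √T)
-18*(-9 - 18) + V(8, 0) = -18*(-9 - 18) + √8 = -18*(-27) + 2*√2 = 486 + 2*√2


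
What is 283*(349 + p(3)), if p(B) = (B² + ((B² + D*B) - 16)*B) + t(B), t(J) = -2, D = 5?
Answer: 107540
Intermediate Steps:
p(B) = -2 + B² + B*(-16 + B² + 5*B) (p(B) = (B² + ((B² + 5*B) - 16)*B) - 2 = (B² + (-16 + B² + 5*B)*B) - 2 = (B² + B*(-16 + B² + 5*B)) - 2 = -2 + B² + B*(-16 + B² + 5*B))
283*(349 + p(3)) = 283*(349 + (-2 + 3³ - 16*3 + 6*3²)) = 283*(349 + (-2 + 27 - 48 + 6*9)) = 283*(349 + (-2 + 27 - 48 + 54)) = 283*(349 + 31) = 283*380 = 107540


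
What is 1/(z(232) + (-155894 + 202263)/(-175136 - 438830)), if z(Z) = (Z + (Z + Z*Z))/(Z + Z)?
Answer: 613966/71787653 ≈ 0.0085525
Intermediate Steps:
z(Z) = (Z² + 2*Z)/(2*Z) (z(Z) = (Z + (Z + Z²))/((2*Z)) = (Z² + 2*Z)*(1/(2*Z)) = (Z² + 2*Z)/(2*Z))
1/(z(232) + (-155894 + 202263)/(-175136 - 438830)) = 1/((1 + (½)*232) + (-155894 + 202263)/(-175136 - 438830)) = 1/((1 + 116) + 46369/(-613966)) = 1/(117 + 46369*(-1/613966)) = 1/(117 - 46369/613966) = 1/(71787653/613966) = 613966/71787653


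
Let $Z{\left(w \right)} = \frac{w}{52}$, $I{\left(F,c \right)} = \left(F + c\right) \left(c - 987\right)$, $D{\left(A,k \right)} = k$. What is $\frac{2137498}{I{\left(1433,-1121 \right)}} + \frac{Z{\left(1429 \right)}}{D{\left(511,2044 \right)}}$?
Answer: $- \frac{271935745}{84020664} \approx -3.2365$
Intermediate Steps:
$I{\left(F,c \right)} = \left(-987 + c\right) \left(F + c\right)$ ($I{\left(F,c \right)} = \left(F + c\right) \left(-987 + c\right) = \left(-987 + c\right) \left(F + c\right)$)
$Z{\left(w \right)} = \frac{w}{52}$ ($Z{\left(w \right)} = w \frac{1}{52} = \frac{w}{52}$)
$\frac{2137498}{I{\left(1433,-1121 \right)}} + \frac{Z{\left(1429 \right)}}{D{\left(511,2044 \right)}} = \frac{2137498}{\left(-1121\right)^{2} - 1414371 - -1106427 + 1433 \left(-1121\right)} + \frac{\frac{1}{52} \cdot 1429}{2044} = \frac{2137498}{1256641 - 1414371 + 1106427 - 1606393} + \frac{1429}{52} \cdot \frac{1}{2044} = \frac{2137498}{-657696} + \frac{1429}{106288} = 2137498 \left(- \frac{1}{657696}\right) + \frac{1429}{106288} = - \frac{1068749}{328848} + \frac{1429}{106288} = - \frac{271935745}{84020664}$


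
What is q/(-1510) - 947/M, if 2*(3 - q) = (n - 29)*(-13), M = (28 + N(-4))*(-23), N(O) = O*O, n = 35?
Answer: 693733/764060 ≈ 0.90796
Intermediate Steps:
N(O) = O**2
M = -1012 (M = (28 + (-4)**2)*(-23) = (28 + 16)*(-23) = 44*(-23) = -1012)
q = 42 (q = 3 - (35 - 29)*(-13)/2 = 3 - 3*(-13) = 3 - 1/2*(-78) = 3 + 39 = 42)
q/(-1510) - 947/M = 42/(-1510) - 947/(-1012) = 42*(-1/1510) - 947*(-1/1012) = -21/755 + 947/1012 = 693733/764060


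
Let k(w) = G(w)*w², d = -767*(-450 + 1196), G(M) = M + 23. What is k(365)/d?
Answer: -25845650/286091 ≈ -90.341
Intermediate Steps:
G(M) = 23 + M
d = -572182 (d = -767*746 = -572182)
k(w) = w²*(23 + w) (k(w) = (23 + w)*w² = w²*(23 + w))
k(365)/d = (365²*(23 + 365))/(-572182) = (133225*388)*(-1/572182) = 51691300*(-1/572182) = -25845650/286091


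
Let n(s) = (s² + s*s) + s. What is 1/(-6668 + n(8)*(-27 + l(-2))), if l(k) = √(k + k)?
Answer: -2585/26747396 - 17*I/6686849 ≈ -9.6645e-5 - 2.5423e-6*I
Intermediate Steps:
n(s) = s + 2*s² (n(s) = (s² + s²) + s = 2*s² + s = s + 2*s²)
l(k) = √2*√k (l(k) = √(2*k) = √2*√k)
1/(-6668 + n(8)*(-27 + l(-2))) = 1/(-6668 + (8*(1 + 2*8))*(-27 + √2*√(-2))) = 1/(-6668 + (8*(1 + 16))*(-27 + √2*(I*√2))) = 1/(-6668 + (8*17)*(-27 + 2*I)) = 1/(-6668 + 136*(-27 + 2*I)) = 1/(-6668 + (-3672 + 272*I)) = 1/(-10340 + 272*I) = (-10340 - 272*I)/106989584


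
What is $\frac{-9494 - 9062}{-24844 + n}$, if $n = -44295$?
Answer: $\frac{18556}{69139} \approx 0.26839$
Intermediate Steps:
$\frac{-9494 - 9062}{-24844 + n} = \frac{-9494 - 9062}{-24844 - 44295} = - \frac{18556}{-69139} = \left(-18556\right) \left(- \frac{1}{69139}\right) = \frac{18556}{69139}$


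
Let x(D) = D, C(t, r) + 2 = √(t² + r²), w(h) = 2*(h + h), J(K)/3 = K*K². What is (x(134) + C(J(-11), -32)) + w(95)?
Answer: 512 + √15945073 ≈ 4505.1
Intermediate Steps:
J(K) = 3*K³ (J(K) = 3*(K*K²) = 3*K³)
w(h) = 4*h (w(h) = 2*(2*h) = 4*h)
C(t, r) = -2 + √(r² + t²) (C(t, r) = -2 + √(t² + r²) = -2 + √(r² + t²))
(x(134) + C(J(-11), -32)) + w(95) = (134 + (-2 + √((-32)² + (3*(-11)³)²))) + 4*95 = (134 + (-2 + √(1024 + (3*(-1331))²))) + 380 = (134 + (-2 + √(1024 + (-3993)²))) + 380 = (134 + (-2 + √(1024 + 15944049))) + 380 = (134 + (-2 + √15945073)) + 380 = (132 + √15945073) + 380 = 512 + √15945073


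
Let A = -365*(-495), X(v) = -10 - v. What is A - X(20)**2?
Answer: 179775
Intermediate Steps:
A = 180675
A - X(20)**2 = 180675 - (-10 - 1*20)**2 = 180675 - (-10 - 20)**2 = 180675 - 1*(-30)**2 = 180675 - 1*900 = 180675 - 900 = 179775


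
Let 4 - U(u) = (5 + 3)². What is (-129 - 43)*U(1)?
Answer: 10320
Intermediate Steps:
U(u) = -60 (U(u) = 4 - (5 + 3)² = 4 - 1*8² = 4 - 1*64 = 4 - 64 = -60)
(-129 - 43)*U(1) = (-129 - 43)*(-60) = -172*(-60) = 10320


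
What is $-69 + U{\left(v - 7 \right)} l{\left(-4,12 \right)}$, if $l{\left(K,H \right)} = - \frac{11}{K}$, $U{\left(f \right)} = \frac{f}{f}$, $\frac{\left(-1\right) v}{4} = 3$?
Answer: $- \frac{265}{4} \approx -66.25$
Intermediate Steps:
$v = -12$ ($v = \left(-4\right) 3 = -12$)
$U{\left(f \right)} = 1$
$-69 + U{\left(v - 7 \right)} l{\left(-4,12 \right)} = -69 + 1 \left(- \frac{11}{-4}\right) = -69 + 1 \left(\left(-11\right) \left(- \frac{1}{4}\right)\right) = -69 + 1 \cdot \frac{11}{4} = -69 + \frac{11}{4} = - \frac{265}{4}$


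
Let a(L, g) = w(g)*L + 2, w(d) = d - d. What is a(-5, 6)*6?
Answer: 12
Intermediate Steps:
w(d) = 0
a(L, g) = 2 (a(L, g) = 0*L + 2 = 0 + 2 = 2)
a(-5, 6)*6 = 2*6 = 12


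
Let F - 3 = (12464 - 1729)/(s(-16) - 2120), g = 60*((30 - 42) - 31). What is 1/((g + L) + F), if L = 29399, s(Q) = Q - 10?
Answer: 2146/57549277 ≈ 3.7290e-5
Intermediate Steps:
s(Q) = -10 + Q
g = -2580 (g = 60*(-12 - 31) = 60*(-43) = -2580)
F = -4297/2146 (F = 3 + (12464 - 1729)/((-10 - 16) - 2120) = 3 + 10735/(-26 - 2120) = 3 + 10735/(-2146) = 3 + 10735*(-1/2146) = 3 - 10735/2146 = -4297/2146 ≈ -2.0023)
1/((g + L) + F) = 1/((-2580 + 29399) - 4297/2146) = 1/(26819 - 4297/2146) = 1/(57549277/2146) = 2146/57549277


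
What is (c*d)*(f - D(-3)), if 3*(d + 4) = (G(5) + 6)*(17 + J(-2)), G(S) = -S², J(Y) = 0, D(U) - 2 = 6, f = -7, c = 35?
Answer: 58625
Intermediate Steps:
D(U) = 8 (D(U) = 2 + 6 = 8)
d = -335/3 (d = -4 + ((-1*5² + 6)*(17 + 0))/3 = -4 + ((-1*25 + 6)*17)/3 = -4 + ((-25 + 6)*17)/3 = -4 + (-19*17)/3 = -4 + (⅓)*(-323) = -4 - 323/3 = -335/3 ≈ -111.67)
(c*d)*(f - D(-3)) = (35*(-335/3))*(-7 - 1*8) = -11725*(-7 - 8)/3 = -11725/3*(-15) = 58625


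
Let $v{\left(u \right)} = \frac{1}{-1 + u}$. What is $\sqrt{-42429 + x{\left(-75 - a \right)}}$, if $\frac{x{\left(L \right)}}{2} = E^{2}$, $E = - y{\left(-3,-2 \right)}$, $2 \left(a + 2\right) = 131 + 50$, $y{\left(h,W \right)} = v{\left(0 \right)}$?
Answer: $i \sqrt{42427} \approx 205.98 i$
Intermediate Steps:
$y{\left(h,W \right)} = -1$ ($y{\left(h,W \right)} = \frac{1}{-1 + 0} = \frac{1}{-1} = -1$)
$a = \frac{177}{2}$ ($a = -2 + \frac{131 + 50}{2} = -2 + \frac{1}{2} \cdot 181 = -2 + \frac{181}{2} = \frac{177}{2} \approx 88.5$)
$E = 1$ ($E = \left(-1\right) \left(-1\right) = 1$)
$x{\left(L \right)} = 2$ ($x{\left(L \right)} = 2 \cdot 1^{2} = 2 \cdot 1 = 2$)
$\sqrt{-42429 + x{\left(-75 - a \right)}} = \sqrt{-42429 + 2} = \sqrt{-42427} = i \sqrt{42427}$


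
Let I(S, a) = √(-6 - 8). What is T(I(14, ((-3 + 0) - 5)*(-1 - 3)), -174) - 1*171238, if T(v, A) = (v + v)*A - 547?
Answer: -171785 - 348*I*√14 ≈ -1.7179e+5 - 1302.1*I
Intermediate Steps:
I(S, a) = I*√14 (I(S, a) = √(-14) = I*√14)
T(v, A) = -547 + 2*A*v (T(v, A) = (2*v)*A - 547 = 2*A*v - 547 = -547 + 2*A*v)
T(I(14, ((-3 + 0) - 5)*(-1 - 3)), -174) - 1*171238 = (-547 + 2*(-174)*(I*√14)) - 1*171238 = (-547 - 348*I*√14) - 171238 = -171785 - 348*I*√14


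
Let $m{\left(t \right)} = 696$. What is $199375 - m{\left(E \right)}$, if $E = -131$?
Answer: $198679$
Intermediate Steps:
$199375 - m{\left(E \right)} = 199375 - 696 = 198679$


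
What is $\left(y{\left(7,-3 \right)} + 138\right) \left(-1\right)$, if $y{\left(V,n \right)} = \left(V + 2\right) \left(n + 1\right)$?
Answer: $-120$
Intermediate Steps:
$y{\left(V,n \right)} = \left(1 + n\right) \left(2 + V\right)$ ($y{\left(V,n \right)} = \left(2 + V\right) \left(1 + n\right) = \left(1 + n\right) \left(2 + V\right)$)
$\left(y{\left(7,-3 \right)} + 138\right) \left(-1\right) = \left(\left(2 + 7 + 2 \left(-3\right) + 7 \left(-3\right)\right) + 138\right) \left(-1\right) = \left(\left(2 + 7 - 6 - 21\right) + 138\right) \left(-1\right) = \left(-18 + 138\right) \left(-1\right) = 120 \left(-1\right) = -120$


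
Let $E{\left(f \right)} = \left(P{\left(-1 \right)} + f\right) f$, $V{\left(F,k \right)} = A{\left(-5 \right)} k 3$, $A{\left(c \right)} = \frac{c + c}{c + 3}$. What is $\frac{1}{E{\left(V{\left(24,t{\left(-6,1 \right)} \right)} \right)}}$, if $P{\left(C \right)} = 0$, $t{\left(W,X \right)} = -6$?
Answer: $\frac{1}{8100} \approx 0.00012346$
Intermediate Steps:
$A{\left(c \right)} = \frac{2 c}{3 + c}$
$V{\left(F,k \right)} = 15 k$ ($V{\left(F,k \right)} = 2 \left(-5\right) \frac{1}{3 - 5} k 3 = 2 \left(-5\right) \frac{1}{-2} k 3 = 2 \left(-5\right) \left(- \frac{1}{2}\right) k 3 = 5 k 3 = 15 k$)
$E{\left(f \right)} = f^{2}$ ($E{\left(f \right)} = \left(0 + f\right) f = f f = f^{2}$)
$\frac{1}{E{\left(V{\left(24,t{\left(-6,1 \right)} \right)} \right)}} = \frac{1}{\left(15 \left(-6\right)\right)^{2}} = \frac{1}{\left(-90\right)^{2}} = \frac{1}{8100}$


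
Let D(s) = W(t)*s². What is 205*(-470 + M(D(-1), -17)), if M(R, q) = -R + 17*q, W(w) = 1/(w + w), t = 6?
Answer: -1867345/12 ≈ -1.5561e+5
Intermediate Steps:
W(w) = 1/(2*w)
D(s) = s²/12 (D(s) = ((½)/6)*s² = ((½)*(⅙))*s² = s²/12)
205*(-470 + M(D(-1), -17)) = 205*(-470 + (-(-1)²/12 + 17*(-17))) = 205*(-470 + (-1/12 - 289)) = 205*(-470 - 3469/12) = 205*(-9109/12) = -1867345/12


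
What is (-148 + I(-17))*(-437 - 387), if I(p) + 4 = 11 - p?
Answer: 102176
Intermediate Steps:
I(p) = 7 - p (I(p) = -4 + (11 - p) = 7 - p)
(-148 + I(-17))*(-437 - 387) = (-148 + (7 - 1*(-17)))*(-437 - 387) = (-148 + (7 + 17))*(-824) = (-148 + 24)*(-824) = -124*(-824) = 102176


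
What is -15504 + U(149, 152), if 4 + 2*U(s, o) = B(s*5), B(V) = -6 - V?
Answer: -31763/2 ≈ -15882.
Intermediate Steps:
U(s, o) = -5 - 5*s/2 (U(s, o) = -2 + (-6 - s*5)/2 = -2 + (-6 - 5*s)/2 = -2 + (-3 - 5*s/2) = -5 - 5*s/2)
-15504 + U(149, 152) = -15504 + (-5 - 5/2*149) = -15504 + (-5 - 745/2) = -15504 - 755/2 = -31763/2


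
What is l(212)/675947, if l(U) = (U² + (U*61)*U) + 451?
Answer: 121173/29389 ≈ 4.1231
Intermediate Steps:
l(U) = 451 + 62*U² (l(U) = (U² + (61*U)*U) + 451 = (U² + 61*U²) + 451 = 62*U² + 451 = 451 + 62*U²)
l(212)/675947 = (451 + 62*212²)/675947 = (451 + 62*44944)*(1/675947) = (451 + 2786528)*(1/675947) = 2786979*(1/675947) = 121173/29389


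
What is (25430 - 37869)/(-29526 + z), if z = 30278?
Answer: -12439/752 ≈ -16.541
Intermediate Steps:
(25430 - 37869)/(-29526 + z) = (25430 - 37869)/(-29526 + 30278) = -12439/752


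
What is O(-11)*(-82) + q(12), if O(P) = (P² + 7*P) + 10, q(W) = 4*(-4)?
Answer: -4444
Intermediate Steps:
q(W) = -16
O(P) = 10 + P² + 7*P
O(-11)*(-82) + q(12) = (10 + (-11)² + 7*(-11))*(-82) - 16 = (10 + 121 - 77)*(-82) - 16 = 54*(-82) - 16 = -4428 - 16 = -4444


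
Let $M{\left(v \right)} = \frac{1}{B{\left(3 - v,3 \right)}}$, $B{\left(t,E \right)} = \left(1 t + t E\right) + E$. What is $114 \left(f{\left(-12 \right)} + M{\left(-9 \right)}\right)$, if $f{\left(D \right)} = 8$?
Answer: $\frac{15542}{17} \approx 914.24$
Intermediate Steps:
$B{\left(t,E \right)} = E + t + E t$ ($B{\left(t,E \right)} = \left(t + E t\right) + E = E + t + E t$)
$M{\left(v \right)} = \frac{1}{15 - 4 v}$ ($M{\left(v \right)} = \frac{1}{3 - \left(-3 + v\right) + 3 \left(3 - v\right)} = \frac{1}{3 - \left(-3 + v\right) - \left(-9 + 3 v\right)} = \frac{1}{15 - 4 v}$)
$114 \left(f{\left(-12 \right)} + M{\left(-9 \right)}\right) = 114 \left(8 - \frac{1}{-15 + 4 \left(-9\right)}\right) = 114 \left(8 - \frac{1}{-15 - 36}\right) = 114 \left(8 - \frac{1}{-51}\right) = 114 \left(8 - - \frac{1}{51}\right) = 114 \left(8 + \frac{1}{51}\right) = 114 \cdot \frac{409}{51} = \frac{15542}{17}$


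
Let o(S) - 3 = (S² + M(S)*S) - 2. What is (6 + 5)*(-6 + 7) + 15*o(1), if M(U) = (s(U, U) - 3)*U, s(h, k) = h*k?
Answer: 11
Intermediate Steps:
M(U) = U*(-3 + U²) (M(U) = (U*U - 3)*U = (U² - 3)*U = (-3 + U²)*U = U*(-3 + U²))
o(S) = 1 + S² + S²*(-3 + S²) (o(S) = 3 + ((S² + (S*(-3 + S²))*S) - 2) = 3 + ((S² + S²*(-3 + S²)) - 2) = 3 + (-2 + S² + S²*(-3 + S²)) = 1 + S² + S²*(-3 + S²))
(6 + 5)*(-6 + 7) + 15*o(1) = (6 + 5)*(-6 + 7) + 15*(1 + 1⁴ - 2*1²) = 11*1 + 15*(1 + 1 - 2*1) = 11 + 15*(1 + 1 - 2) = 11 + 15*0 = 11 + 0 = 11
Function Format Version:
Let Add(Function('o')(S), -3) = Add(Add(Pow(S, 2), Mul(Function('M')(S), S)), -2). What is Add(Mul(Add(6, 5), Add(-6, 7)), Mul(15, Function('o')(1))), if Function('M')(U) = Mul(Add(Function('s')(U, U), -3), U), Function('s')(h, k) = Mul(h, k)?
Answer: 11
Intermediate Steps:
Function('M')(U) = Mul(U, Add(-3, Pow(U, 2))) (Function('M')(U) = Mul(Add(Mul(U, U), -3), U) = Mul(Add(Pow(U, 2), -3), U) = Mul(Add(-3, Pow(U, 2)), U) = Mul(U, Add(-3, Pow(U, 2))))
Function('o')(S) = Add(1, Pow(S, 2), Mul(Pow(S, 2), Add(-3, Pow(S, 2)))) (Function('o')(S) = Add(3, Add(Add(Pow(S, 2), Mul(Mul(S, Add(-3, Pow(S, 2))), S)), -2)) = Add(3, Add(Add(Pow(S, 2), Mul(Pow(S, 2), Add(-3, Pow(S, 2)))), -2)) = Add(3, Add(-2, Pow(S, 2), Mul(Pow(S, 2), Add(-3, Pow(S, 2))))) = Add(1, Pow(S, 2), Mul(Pow(S, 2), Add(-3, Pow(S, 2)))))
Add(Mul(Add(6, 5), Add(-6, 7)), Mul(15, Function('o')(1))) = Add(Mul(Add(6, 5), Add(-6, 7)), Mul(15, Add(1, Pow(1, 4), Mul(-2, Pow(1, 2))))) = Add(Mul(11, 1), Mul(15, Add(1, 1, Mul(-2, 1)))) = Add(11, Mul(15, Add(1, 1, -2))) = Add(11, Mul(15, 0)) = Add(11, 0) = 11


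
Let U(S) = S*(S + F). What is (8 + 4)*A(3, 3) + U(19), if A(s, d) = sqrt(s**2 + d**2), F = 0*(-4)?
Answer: 361 + 36*sqrt(2) ≈ 411.91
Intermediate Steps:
F = 0
U(S) = S**2 (U(S) = S*(S + 0) = S*S = S**2)
A(s, d) = sqrt(d**2 + s**2)
(8 + 4)*A(3, 3) + U(19) = (8 + 4)*sqrt(3**2 + 3**2) + 19**2 = 12*sqrt(9 + 9) + 361 = 12*sqrt(18) + 361 = 12*(3*sqrt(2)) + 361 = 36*sqrt(2) + 361 = 361 + 36*sqrt(2)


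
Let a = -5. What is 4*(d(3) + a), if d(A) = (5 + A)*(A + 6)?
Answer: 268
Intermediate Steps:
d(A) = (5 + A)*(6 + A)
4*(d(3) + a) = 4*((30 + 3² + 11*3) - 5) = 4*((30 + 9 + 33) - 5) = 4*(72 - 5) = 4*67 = 268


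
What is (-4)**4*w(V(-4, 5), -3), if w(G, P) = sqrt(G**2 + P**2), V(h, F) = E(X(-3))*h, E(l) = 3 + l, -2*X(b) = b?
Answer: 768*sqrt(37) ≈ 4671.6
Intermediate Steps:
X(b) = -b/2
V(h, F) = 9*h/2 (V(h, F) = (3 - 1/2*(-3))*h = (3 + 3/2)*h = 9*h/2)
(-4)**4*w(V(-4, 5), -3) = (-4)**4*sqrt(((9/2)*(-4))**2 + (-3)**2) = 256*sqrt((-18)**2 + 9) = 256*sqrt(324 + 9) = 256*sqrt(333) = 256*(3*sqrt(37)) = 768*sqrt(37)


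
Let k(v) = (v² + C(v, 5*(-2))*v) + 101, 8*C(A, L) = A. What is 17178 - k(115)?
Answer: 17591/8 ≈ 2198.9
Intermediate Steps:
C(A, L) = A/8
k(v) = 101 + 9*v²/8 (k(v) = (v² + (v/8)*v) + 101 = (v² + v²/8) + 101 = 9*v²/8 + 101 = 101 + 9*v²/8)
17178 - k(115) = 17178 - (101 + (9/8)*115²) = 17178 - (101 + (9/8)*13225) = 17178 - (101 + 119025/8) = 17178 - 1*119833/8 = 17178 - 119833/8 = 17591/8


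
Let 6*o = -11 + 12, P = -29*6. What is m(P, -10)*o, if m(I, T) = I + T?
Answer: -92/3 ≈ -30.667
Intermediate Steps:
P = -174
o = ⅙ (o = (-11 + 12)/6 = (⅙)*1 = ⅙ ≈ 0.16667)
m(P, -10)*o = (-174 - 10)*(⅙) = -184*⅙ = -92/3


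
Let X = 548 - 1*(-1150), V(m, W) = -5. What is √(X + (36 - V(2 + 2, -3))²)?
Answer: √3379 ≈ 58.129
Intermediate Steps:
X = 1698 (X = 548 + 1150 = 1698)
√(X + (36 - V(2 + 2, -3))²) = √(1698 + (36 - 1*(-5))²) = √(1698 + (36 + 5)²) = √(1698 + 41²) = √(1698 + 1681) = √3379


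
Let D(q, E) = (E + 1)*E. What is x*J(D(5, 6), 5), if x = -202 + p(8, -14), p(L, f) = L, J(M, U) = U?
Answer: -970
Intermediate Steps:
D(q, E) = E*(1 + E) (D(q, E) = (1 + E)*E = E*(1 + E))
x = -194 (x = -202 + 8 = -194)
x*J(D(5, 6), 5) = -194*5 = -970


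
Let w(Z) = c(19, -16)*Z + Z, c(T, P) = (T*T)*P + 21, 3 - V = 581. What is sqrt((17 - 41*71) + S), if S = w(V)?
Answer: sqrt(3322918) ≈ 1822.9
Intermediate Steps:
V = -578 (V = 3 - 1*581 = 3 - 581 = -578)
c(T, P) = 21 + P*T**2 (c(T, P) = T**2*P + 21 = P*T**2 + 21 = 21 + P*T**2)
w(Z) = -5754*Z (w(Z) = (21 - 16*19**2)*Z + Z = (21 - 16*361)*Z + Z = (21 - 5776)*Z + Z = -5755*Z + Z = -5754*Z)
S = 3325812 (S = -5754*(-578) = 3325812)
sqrt((17 - 41*71) + S) = sqrt((17 - 41*71) + 3325812) = sqrt((17 - 2911) + 3325812) = sqrt(-2894 + 3325812) = sqrt(3322918)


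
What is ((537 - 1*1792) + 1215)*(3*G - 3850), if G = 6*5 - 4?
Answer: 150880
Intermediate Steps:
G = 26 (G = 30 - 4 = 26)
((537 - 1*1792) + 1215)*(3*G - 3850) = ((537 - 1*1792) + 1215)*(3*26 - 3850) = ((537 - 1792) + 1215)*(78 - 3850) = (-1255 + 1215)*(-3772) = -40*(-3772) = 150880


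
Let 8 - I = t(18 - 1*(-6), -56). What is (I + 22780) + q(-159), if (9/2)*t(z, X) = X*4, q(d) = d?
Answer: 204109/9 ≈ 22679.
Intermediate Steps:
t(z, X) = 8*X/9 (t(z, X) = 2*(X*4)/9 = 2*(4*X)/9 = 8*X/9)
I = 520/9 (I = 8 - 8*(-56)/9 = 8 - 1*(-448/9) = 8 + 448/9 = 520/9 ≈ 57.778)
(I + 22780) + q(-159) = (520/9 + 22780) - 159 = 205540/9 - 159 = 204109/9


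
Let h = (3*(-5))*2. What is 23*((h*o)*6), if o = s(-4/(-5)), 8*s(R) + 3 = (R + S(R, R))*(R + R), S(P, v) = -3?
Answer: 33741/10 ≈ 3374.1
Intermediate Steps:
h = -30 (h = -15*2 = -30)
s(R) = -3/8 + R*(-3 + R)/4 (s(R) = -3/8 + ((R - 3)*(R + R))/8 = -3/8 + ((-3 + R)*(2*R))/8 = -3/8 + (2*R*(-3 + R))/8 = -3/8 + R*(-3 + R)/4)
o = -163/200 (o = -3/8 - (-3)/(-5) + (-4/(-5))²/4 = -3/8 - (-3)*(-1)/5 + (-4*(-⅕))²/4 = -3/8 - ¾*⅘ + (⅘)²/4 = -3/8 - ⅗ + (¼)*(16/25) = -3/8 - ⅗ + 4/25 = -163/200 ≈ -0.81500)
23*((h*o)*6) = 23*(-30*(-163/200)*6) = 23*((489/20)*6) = 23*(1467/10) = 33741/10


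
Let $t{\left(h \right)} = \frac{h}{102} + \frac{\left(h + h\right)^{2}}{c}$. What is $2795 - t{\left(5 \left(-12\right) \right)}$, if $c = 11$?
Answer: $\frac{277975}{187} \approx 1486.5$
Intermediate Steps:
$t{\left(h \right)} = \frac{h}{102} + \frac{4 h^{2}}{11}$ ($t{\left(h \right)} = \frac{h}{102} + \frac{\left(h + h\right)^{2}}{11} = h \frac{1}{102} + \left(2 h\right)^{2} \cdot \frac{1}{11} = \frac{h}{102} + 4 h^{2} \cdot \frac{1}{11} = \frac{h}{102} + \frac{4 h^{2}}{11}$)
$2795 - t{\left(5 \left(-12\right) \right)} = 2795 - \frac{5 \left(-12\right) \left(11 + 408 \cdot 5 \left(-12\right)\right)}{1122} = 2795 - \frac{1}{1122} \left(-60\right) \left(11 + 408 \left(-60\right)\right) = 2795 - \frac{1}{1122} \left(-60\right) \left(11 - 24480\right) = 2795 - \frac{1}{1122} \left(-60\right) \left(-24469\right) = 2795 - \frac{244690}{187} = \frac{277975}{187}$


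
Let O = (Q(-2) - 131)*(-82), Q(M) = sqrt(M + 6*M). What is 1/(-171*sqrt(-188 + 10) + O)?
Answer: I/(82*sqrt(14) + 171*sqrt(178) + 10742*I) ≈ 8.7985e-5 + 2.12e-5*I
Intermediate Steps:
Q(M) = sqrt(7)*sqrt(M) (Q(M) = sqrt(7*M) = sqrt(7)*sqrt(M))
O = 10742 - 82*I*sqrt(14) (O = (sqrt(7)*sqrt(-2) - 131)*(-82) = (sqrt(7)*(I*sqrt(2)) - 131)*(-82) = (I*sqrt(14) - 131)*(-82) = (-131 + I*sqrt(14))*(-82) = 10742 - 82*I*sqrt(14) ≈ 10742.0 - 306.82*I)
1/(-171*sqrt(-188 + 10) + O) = 1/(-171*sqrt(-188 + 10) + (10742 - 82*I*sqrt(14))) = 1/(-171*I*sqrt(178) + (10742 - 82*I*sqrt(14))) = 1/(10742 - 171*I*sqrt(178) - 82*I*sqrt(14))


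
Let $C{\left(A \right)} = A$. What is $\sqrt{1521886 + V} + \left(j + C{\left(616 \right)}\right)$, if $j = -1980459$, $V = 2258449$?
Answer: $-1979843 + \sqrt{3780335} \approx -1.9779 \cdot 10^{6}$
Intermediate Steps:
$\sqrt{1521886 + V} + \left(j + C{\left(616 \right)}\right) = \sqrt{1521886 + 2258449} + \left(-1980459 + 616\right) = \sqrt{3780335} - 1979843 = -1979843 + \sqrt{3780335}$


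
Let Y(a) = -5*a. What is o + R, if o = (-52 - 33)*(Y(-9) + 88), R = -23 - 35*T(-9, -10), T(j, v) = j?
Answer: -11013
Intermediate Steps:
R = 292 (R = -23 - 35*(-9) = -23 + 315 = 292)
o = -11305 (o = (-52 - 33)*(-5*(-9) + 88) = -85*(45 + 88) = -85*133 = -11305)
o + R = -11305 + 292 = -11013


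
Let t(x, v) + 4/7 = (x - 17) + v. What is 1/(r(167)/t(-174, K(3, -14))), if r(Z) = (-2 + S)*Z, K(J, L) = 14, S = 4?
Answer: -1243/2338 ≈ -0.53165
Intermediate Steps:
r(Z) = 2*Z (r(Z) = (-2 + 4)*Z = 2*Z)
t(x, v) = -123/7 + v + x (t(x, v) = -4/7 + ((x - 17) + v) = -4/7 + ((-17 + x) + v) = -4/7 + (-17 + v + x) = -123/7 + v + x)
1/(r(167)/t(-174, K(3, -14))) = 1/((2*167)/(-123/7 + 14 - 174)) = 1/(334/(-1243/7)) = 1/(334*(-7/1243)) = 1/(-2338/1243) = -1243/2338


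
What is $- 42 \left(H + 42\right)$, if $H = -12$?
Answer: $-1260$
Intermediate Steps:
$- 42 \left(H + 42\right) = - 42 \left(-12 + 42\right) = \left(-42\right) 30 = -1260$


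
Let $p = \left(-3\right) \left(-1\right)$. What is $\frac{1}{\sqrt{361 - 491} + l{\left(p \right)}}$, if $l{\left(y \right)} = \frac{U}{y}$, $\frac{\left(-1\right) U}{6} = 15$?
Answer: $- \frac{3}{103} - \frac{i \sqrt{130}}{1030} \approx -0.029126 - 0.01107 i$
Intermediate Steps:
$U = -90$ ($U = \left(-6\right) 15 = -90$)
$p = 3$
$l{\left(y \right)} = - \frac{90}{y}$
$\frac{1}{\sqrt{361 - 491} + l{\left(p \right)}} = \frac{1}{\sqrt{361 - 491} - \frac{90}{3}} = \frac{1}{\sqrt{-130} - 30} = \frac{1}{i \sqrt{130} - 30} = \frac{1}{-30 + i \sqrt{130}}$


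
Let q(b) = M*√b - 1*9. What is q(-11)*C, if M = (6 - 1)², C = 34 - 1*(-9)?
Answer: -387 + 1075*I*√11 ≈ -387.0 + 3565.4*I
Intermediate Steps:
C = 43 (C = 34 + 9 = 43)
M = 25 (M = 5² = 25)
q(b) = -9 + 25*√b (q(b) = 25*√b - 1*9 = 25*√b - 9 = -9 + 25*√b)
q(-11)*C = (-9 + 25*√(-11))*43 = (-9 + 25*(I*√11))*43 = (-9 + 25*I*√11)*43 = -387 + 1075*I*√11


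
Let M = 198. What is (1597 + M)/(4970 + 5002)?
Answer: 1795/9972 ≈ 0.18000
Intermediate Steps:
(1597 + M)/(4970 + 5002) = (1597 + 198)/(4970 + 5002) = 1795/9972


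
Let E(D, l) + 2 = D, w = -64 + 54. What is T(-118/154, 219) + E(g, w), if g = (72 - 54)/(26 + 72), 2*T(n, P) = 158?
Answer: 3782/49 ≈ 77.184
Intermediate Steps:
T(n, P) = 79 (T(n, P) = (½)*158 = 79)
w = -10
g = 9/49 (g = 18/98 = 18*(1/98) = 9/49 ≈ 0.18367)
E(D, l) = -2 + D
T(-118/154, 219) + E(g, w) = 79 + (-2 + 9/49) = 79 - 89/49 = 3782/49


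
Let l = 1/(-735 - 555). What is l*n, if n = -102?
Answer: 17/215 ≈ 0.079070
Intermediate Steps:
l = -1/1290 (l = 1/(-1290) = -1/1290 ≈ -0.00077519)
l*n = -1/1290*(-102) = 17/215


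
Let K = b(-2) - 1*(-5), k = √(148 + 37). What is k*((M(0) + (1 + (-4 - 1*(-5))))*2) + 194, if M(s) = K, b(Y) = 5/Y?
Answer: 194 + 9*√185 ≈ 316.41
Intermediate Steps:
k = √185 ≈ 13.601
K = 5/2 (K = 5/(-2) - 1*(-5) = 5*(-½) + 5 = -5/2 + 5 = 5/2 ≈ 2.5000)
M(s) = 5/2
k*((M(0) + (1 + (-4 - 1*(-5))))*2) + 194 = √185*((5/2 + (1 + (-4 - 1*(-5))))*2) + 194 = √185*((5/2 + (1 + (-4 + 5)))*2) + 194 = √185*((5/2 + (1 + 1))*2) + 194 = √185*((5/2 + 2)*2) + 194 = √185*((9/2)*2) + 194 = √185*9 + 194 = 9*√185 + 194 = 194 + 9*√185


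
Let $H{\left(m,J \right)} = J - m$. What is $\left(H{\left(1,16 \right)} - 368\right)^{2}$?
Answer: $124609$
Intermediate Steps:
$\left(H{\left(1,16 \right)} - 368\right)^{2} = \left(\left(16 - 1\right) - 368\right)^{2} = \left(15 - 368\right)^{2} = \left(-353\right)^{2} = 124609$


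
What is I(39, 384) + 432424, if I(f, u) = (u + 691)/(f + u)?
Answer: 182916427/423 ≈ 4.3243e+5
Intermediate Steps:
I(f, u) = (691 + u)/(f + u)
I(39, 384) + 432424 = (691 + 384)/(39 + 384) + 432424 = 1075/423 + 432424 = 182916427/423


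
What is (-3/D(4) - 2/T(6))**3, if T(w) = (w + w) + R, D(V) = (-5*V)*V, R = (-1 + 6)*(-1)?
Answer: -2685619/175616000 ≈ -0.015293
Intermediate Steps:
R = -5 (R = 5*(-1) = -5)
D(V) = -5*V**2
T(w) = -5 + 2*w (T(w) = (w + w) - 5 = 2*w - 5 = -5 + 2*w)
(-3/D(4) - 2/T(6))**3 = (-3/((-5*4**2)) - 2/(-5 + 2*6))**3 = (-3/((-5*16)) - 2/(-5 + 12))**3 = (-3/(-80) - 2/7)**3 = (-3*(-1/80) - 2*1/7)**3 = (3/80 - 2/7)**3 = (-139/560)**3 = -2685619/175616000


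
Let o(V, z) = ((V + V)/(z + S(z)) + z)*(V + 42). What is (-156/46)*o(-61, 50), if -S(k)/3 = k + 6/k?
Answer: 14649000/4439 ≈ 3300.1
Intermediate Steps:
S(k) = -18/k - 3*k (S(k) = -3*(k + 6/k) = -18/k - 3*k)
o(V, z) = (42 + V)*(z + 2*V/(-18/z - 2*z)) (o(V, z) = ((V + V)/(z + (-18/z - 3*z)) + z)*(V + 42) = ((2*V)/(-18/z - 2*z) + z)*(42 + V) = (2*V/(-18/z - 2*z) + z)*(42 + V) = (z + 2*V/(-18/z - 2*z))*(42 + V) = (42 + V)*(z + 2*V/(-18/z - 2*z)))
(-156/46)*o(-61, 50) = (-156/46)*(50*(378 - 1*(-61)² - 33*(-61) + 42*50² - 61*50²)/(9 + 50²)) = (-156*1/46)*(50*(378 - 1*3721 + 2013 + 42*2500 - 61*2500)/(9 + 2500)) = -3900*(378 - 3721 + 2013 + 105000 - 152500)/(23*2509) = -3900*(-48830)/(23*2509) = -78/23*(-2441500/2509) = 14649000/4439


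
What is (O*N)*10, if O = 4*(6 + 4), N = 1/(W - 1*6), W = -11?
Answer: -400/17 ≈ -23.529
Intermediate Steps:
N = -1/17 (N = 1/(-11 - 1*6) = 1/(-11 - 6) = 1/(-17) = -1/17 ≈ -0.058824)
O = 40 (O = 4*10 = 40)
(O*N)*10 = (40*(-1/17))*10 = -40/17*10 = -400/17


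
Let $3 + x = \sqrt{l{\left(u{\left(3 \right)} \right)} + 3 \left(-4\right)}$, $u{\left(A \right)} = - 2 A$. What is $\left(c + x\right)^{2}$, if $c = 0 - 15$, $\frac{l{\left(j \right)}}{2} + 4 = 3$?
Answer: $\left(18 - i \sqrt{14}\right)^{2} \approx 310.0 - 134.7 i$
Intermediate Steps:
$l{\left(j \right)} = -2$ ($l{\left(j \right)} = -8 + 2 \cdot 3 = -8 + 6 = -2$)
$c = -15$ ($c = 0 - 15 = -15$)
$x = -3 + i \sqrt{14}$ ($x = -3 + \sqrt{-2 + 3 \left(-4\right)} = -3 + \sqrt{-2 - 12} = -3 + \sqrt{-14} = -3 + i \sqrt{14} \approx -3.0 + 3.7417 i$)
$\left(c + x\right)^{2} = \left(-15 - \left(3 - i \sqrt{14}\right)\right)^{2} = \left(-18 + i \sqrt{14}\right)^{2}$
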